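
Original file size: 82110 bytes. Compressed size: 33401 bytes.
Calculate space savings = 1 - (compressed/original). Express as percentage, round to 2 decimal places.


ratio = compressed/original = 33401/82110 = 0.406784
savings = 1 - ratio = 1 - 0.406784 = 0.593216
as a percentage: 0.593216 * 100 = 59.32%

Space savings = 1 - 33401/82110 = 59.32%


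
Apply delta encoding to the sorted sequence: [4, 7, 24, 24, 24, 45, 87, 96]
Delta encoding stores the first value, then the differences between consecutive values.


First value: 4
Deltas:
  7 - 4 = 3
  24 - 7 = 17
  24 - 24 = 0
  24 - 24 = 0
  45 - 24 = 21
  87 - 45 = 42
  96 - 87 = 9


Delta encoded: [4, 3, 17, 0, 0, 21, 42, 9]


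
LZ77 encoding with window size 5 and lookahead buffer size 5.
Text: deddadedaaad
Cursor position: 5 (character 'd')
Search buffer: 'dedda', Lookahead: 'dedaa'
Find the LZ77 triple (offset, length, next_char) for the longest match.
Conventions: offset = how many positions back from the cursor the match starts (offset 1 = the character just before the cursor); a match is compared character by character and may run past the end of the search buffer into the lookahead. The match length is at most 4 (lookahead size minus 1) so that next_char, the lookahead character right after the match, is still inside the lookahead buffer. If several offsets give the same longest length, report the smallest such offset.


Try each offset into the search buffer:
  offset=1 (pos 4, char 'a'): match length 0
  offset=2 (pos 3, char 'd'): match length 1
  offset=3 (pos 2, char 'd'): match length 1
  offset=4 (pos 1, char 'e'): match length 0
  offset=5 (pos 0, char 'd'): match length 3
Longest match has length 3 at offset 5.
next_char = character at position 5 + 3 = 8 -> 'a'

Best match: offset=5, length=3 (matching 'ded' starting at position 0)
LZ77 triple: (5, 3, 'a')


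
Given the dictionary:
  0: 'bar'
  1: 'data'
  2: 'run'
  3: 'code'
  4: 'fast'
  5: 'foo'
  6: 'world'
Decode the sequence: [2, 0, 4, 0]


Look up each index in the dictionary:
  2 -> 'run'
  0 -> 'bar'
  4 -> 'fast'
  0 -> 'bar'

Decoded: "run bar fast bar"


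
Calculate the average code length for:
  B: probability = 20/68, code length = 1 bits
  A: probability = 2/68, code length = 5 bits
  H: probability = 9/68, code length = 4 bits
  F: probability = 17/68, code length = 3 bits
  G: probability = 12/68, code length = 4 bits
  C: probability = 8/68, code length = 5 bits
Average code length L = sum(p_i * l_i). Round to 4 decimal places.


Weighted contributions p_i * l_i:
  B: (20/68) * 1 = 20/68
  A: (2/68) * 5 = 10/68
  H: (9/68) * 4 = 36/68
  F: (17/68) * 3 = 51/68
  G: (12/68) * 4 = 48/68
  C: (8/68) * 5 = 40/68
Sum = (20 + 10 + 36 + 51 + 48 + 40)/68 = 205/68

L = 205/68 = 3.0147 bits/symbol


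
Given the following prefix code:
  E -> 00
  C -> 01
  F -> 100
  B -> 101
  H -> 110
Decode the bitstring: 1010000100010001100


Decoding step by step:
Bits 101 -> B
Bits 00 -> E
Bits 00 -> E
Bits 100 -> F
Bits 01 -> C
Bits 00 -> E
Bits 01 -> C
Bits 100 -> F


Decoded message: BEEFCECF


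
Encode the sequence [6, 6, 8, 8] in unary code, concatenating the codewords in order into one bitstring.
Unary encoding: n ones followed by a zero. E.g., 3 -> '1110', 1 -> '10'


Encode each number as n ones followed by a terminating 0:
  6 -> 1111110 (7 bits)
  6 -> 1111110 (7 bits)
  8 -> 111111110 (9 bits)
  8 -> 111111110 (9 bits)
Total length = 7 + 7 + 9 + 9 = 32 bits.

Unary([6, 6, 8, 8]) = 11111101111110111111110111111110 (32 bits)


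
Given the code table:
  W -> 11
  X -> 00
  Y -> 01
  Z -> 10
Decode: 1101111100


Decoding:
11 -> W
01 -> Y
11 -> W
11 -> W
00 -> X


Result: WYWWX


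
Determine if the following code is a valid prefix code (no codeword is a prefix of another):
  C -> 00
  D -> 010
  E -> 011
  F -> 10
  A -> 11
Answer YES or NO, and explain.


Checking each pair (does one codeword prefix another?):
  C='00' vs D='010': no prefix
  C='00' vs E='011': no prefix
  C='00' vs F='10': no prefix
  C='00' vs A='11': no prefix
  D='010' vs C='00': no prefix
  D='010' vs E='011': no prefix
  D='010' vs F='10': no prefix
  D='010' vs A='11': no prefix
  E='011' vs C='00': no prefix
  E='011' vs D='010': no prefix
  E='011' vs F='10': no prefix
  E='011' vs A='11': no prefix
  F='10' vs C='00': no prefix
  F='10' vs D='010': no prefix
  F='10' vs E='011': no prefix
  F='10' vs A='11': no prefix
  A='11' vs C='00': no prefix
  A='11' vs D='010': no prefix
  A='11' vs E='011': no prefix
  A='11' vs F='10': no prefix
No violation found over all pairs.

YES -- this is a valid prefix code. No codeword is a prefix of any other codeword.


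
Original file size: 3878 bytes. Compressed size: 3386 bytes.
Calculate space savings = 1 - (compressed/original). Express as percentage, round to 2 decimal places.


ratio = compressed/original = 3386/3878 = 0.87313
savings = 1 - ratio = 1 - 0.87313 = 0.12687
as a percentage: 0.12687 * 100 = 12.69%

Space savings = 1 - 3386/3878 = 12.69%


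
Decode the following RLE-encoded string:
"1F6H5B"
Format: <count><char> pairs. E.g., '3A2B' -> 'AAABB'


Expanding each <count><char> pair:
  1F -> 'F'
  6H -> 'HHHHHH'
  5B -> 'BBBBB'

Decoded = FHHHHHHBBBBB


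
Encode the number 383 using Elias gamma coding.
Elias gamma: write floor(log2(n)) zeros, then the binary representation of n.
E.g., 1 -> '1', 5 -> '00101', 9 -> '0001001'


num_bits = floor(log2(383)) + 1 = 9
leading_zeros = num_bits - 1 = 8
binary(383) = 101111111

Elias gamma(383) = '00000000' + '101111111' = 00000000101111111 (17 bits)


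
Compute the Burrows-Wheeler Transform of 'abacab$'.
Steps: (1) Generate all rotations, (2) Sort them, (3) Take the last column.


Rotations (sorted):
  0: $abacab -> last char: b
  1: ab$abac -> last char: c
  2: abacab$ -> last char: $
  3: acab$ab -> last char: b
  4: b$abaca -> last char: a
  5: bacab$a -> last char: a
  6: cab$aba -> last char: a


BWT = bc$baaa


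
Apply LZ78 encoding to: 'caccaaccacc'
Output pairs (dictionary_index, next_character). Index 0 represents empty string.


LZ78 encoding steps:
Dictionary: {0: ''}
Step 1: w='' (idx 0), next='c' -> output (0, 'c'), add 'c' as idx 1
Step 2: w='' (idx 0), next='a' -> output (0, 'a'), add 'a' as idx 2
Step 3: w='c' (idx 1), next='c' -> output (1, 'c'), add 'cc' as idx 3
Step 4: w='a' (idx 2), next='a' -> output (2, 'a'), add 'aa' as idx 4
Step 5: w='cc' (idx 3), next='a' -> output (3, 'a'), add 'cca' as idx 5
Step 6: w='cc' (idx 3), end of input -> output (3, '')


Encoded: [(0, 'c'), (0, 'a'), (1, 'c'), (2, 'a'), (3, 'a'), (3, '')]


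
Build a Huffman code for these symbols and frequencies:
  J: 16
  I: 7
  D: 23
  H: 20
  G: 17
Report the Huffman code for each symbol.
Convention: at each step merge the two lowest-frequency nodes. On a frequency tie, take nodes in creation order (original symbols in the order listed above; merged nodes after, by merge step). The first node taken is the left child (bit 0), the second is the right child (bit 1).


Huffman tree construction:
Step 1: Merge I(7) + J(16) = 23
Step 2: Merge G(17) + H(20) = 37
Step 3: Merge D(23) + (I+J)(23) = 46
Step 4: Merge (G+H)(37) + (D+(I+J))(46) = 83
Read each symbol's code off the tree from the root (left child = 0, right child = 1).

Codes:
  J: 111 (length 3)
  I: 110 (length 3)
  D: 10 (length 2)
  H: 01 (length 2)
  G: 00 (length 2)
Average code length: 189/83 = 2.2771 bits/symbol


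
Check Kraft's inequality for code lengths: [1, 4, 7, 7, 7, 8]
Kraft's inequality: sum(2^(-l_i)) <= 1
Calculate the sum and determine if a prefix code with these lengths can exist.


Sum = 2^(-1) + 2^(-4) + 2^(-7) + 2^(-7) + 2^(-7) + 2^(-8)
    = 0.5 + 0.0625 + 0.0078125 + 0.0078125 + 0.0078125 + 0.00390625
    = 151/256 = 0.58984375
Since 0.58984375 <= 1, Kraft's inequality IS satisfied.
A prefix code with these lengths CAN exist.

Kraft sum = 0.58984375. Satisfied.


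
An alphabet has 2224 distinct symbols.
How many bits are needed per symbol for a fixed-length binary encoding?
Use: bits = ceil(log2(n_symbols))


log2(2224) = 11.1189
Bracket: 2^11 = 2048 < 2224 <= 2^12 = 4096
So ceil(log2(2224)) = 12

bits = ceil(log2(2224)) = ceil(11.1189) = 12 bits


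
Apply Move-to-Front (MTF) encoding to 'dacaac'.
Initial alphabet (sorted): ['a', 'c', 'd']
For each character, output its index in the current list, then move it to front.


MTF encoding:
'd': index 2 in ['a', 'c', 'd'] -> ['d', 'a', 'c']
'a': index 1 in ['d', 'a', 'c'] -> ['a', 'd', 'c']
'c': index 2 in ['a', 'd', 'c'] -> ['c', 'a', 'd']
'a': index 1 in ['c', 'a', 'd'] -> ['a', 'c', 'd']
'a': index 0 in ['a', 'c', 'd'] -> ['a', 'c', 'd']
'c': index 1 in ['a', 'c', 'd'] -> ['c', 'a', 'd']


Output: [2, 1, 2, 1, 0, 1]


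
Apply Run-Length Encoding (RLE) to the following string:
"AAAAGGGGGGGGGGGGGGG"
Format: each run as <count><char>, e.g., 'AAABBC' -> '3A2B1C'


Scanning runs left to right:
  i=0: run of 'A' x 4 -> '4A'
  i=4: run of 'G' x 15 -> '15G'

RLE = 4A15G


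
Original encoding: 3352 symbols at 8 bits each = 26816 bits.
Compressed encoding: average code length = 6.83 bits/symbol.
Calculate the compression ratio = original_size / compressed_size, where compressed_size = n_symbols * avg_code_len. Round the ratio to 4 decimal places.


original_size = n_symbols * orig_bits = 3352 * 8 = 26816 bits
compressed_size = n_symbols * avg_code_len = 3352 * 6.83 = 22894.16 bits
ratio = original_size / compressed_size = 26816 / 22894.16 = 1.1713

Compression ratio = 1.1713


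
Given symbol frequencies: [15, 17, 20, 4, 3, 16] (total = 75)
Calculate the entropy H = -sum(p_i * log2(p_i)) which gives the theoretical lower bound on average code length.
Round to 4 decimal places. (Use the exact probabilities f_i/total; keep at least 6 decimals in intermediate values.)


Per-symbol terms -p_i * log2(p_i) with p_i = f_i/75:
  p = 15/75 = 0.200000: log2(p) = -2.321928, -p*log2(p) = 0.464386
  p = 17/75 = 0.226667: log2(p) = -2.141356, -p*log2(p) = 0.485374
  p = 20/75 = 0.266667: log2(p) = -1.906891, -p*log2(p) = 0.508504
  p = 4/75 = 0.053333: log2(p) = -4.228819, -p*log2(p) = 0.225537
  p = 3/75 = 0.040000: log2(p) = -4.643856, -p*log2(p) = 0.185754
  p = 16/75 = 0.213333: log2(p) = -2.228819, -p*log2(p) = 0.475481
H = 0.464386 + 0.485374 + 0.508504 + 0.225537 + 0.185754 + 0.475481 = 2.345036

H = 2.345 bits/symbol


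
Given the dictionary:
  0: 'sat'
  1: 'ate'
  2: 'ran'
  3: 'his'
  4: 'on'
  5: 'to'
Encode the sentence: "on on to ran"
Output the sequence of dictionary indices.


Look up each word in the dictionary:
  'on' -> 4
  'on' -> 4
  'to' -> 5
  'ran' -> 2

Encoded: [4, 4, 5, 2]


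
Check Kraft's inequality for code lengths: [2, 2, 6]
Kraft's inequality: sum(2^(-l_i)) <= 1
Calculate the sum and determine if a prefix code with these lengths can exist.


Sum = 2^(-2) + 2^(-2) + 2^(-6)
    = 0.25 + 0.25 + 0.015625
    = 33/64 = 0.515625
Since 0.515625 <= 1, Kraft's inequality IS satisfied.
A prefix code with these lengths CAN exist.

Kraft sum = 0.515625. Satisfied.


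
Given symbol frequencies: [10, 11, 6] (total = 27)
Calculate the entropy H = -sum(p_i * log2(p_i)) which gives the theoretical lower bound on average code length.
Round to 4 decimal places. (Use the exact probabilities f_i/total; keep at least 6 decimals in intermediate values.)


Per-symbol terms -p_i * log2(p_i) with p_i = f_i/27:
  p = 10/27 = 0.370370: log2(p) = -1.432959, -p*log2(p) = 0.530726
  p = 11/27 = 0.407407: log2(p) = -1.295456, -p*log2(p) = 0.527778
  p = 6/27 = 0.222222: log2(p) = -2.169925, -p*log2(p) = 0.482206
H = 0.530726 + 0.527778 + 0.482206 = 1.540710

H = 1.5407 bits/symbol


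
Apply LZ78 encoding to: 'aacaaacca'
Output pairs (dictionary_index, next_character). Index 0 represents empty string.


LZ78 encoding steps:
Dictionary: {0: ''}
Step 1: w='' (idx 0), next='a' -> output (0, 'a'), add 'a' as idx 1
Step 2: w='a' (idx 1), next='c' -> output (1, 'c'), add 'ac' as idx 2
Step 3: w='a' (idx 1), next='a' -> output (1, 'a'), add 'aa' as idx 3
Step 4: w='ac' (idx 2), next='c' -> output (2, 'c'), add 'acc' as idx 4
Step 5: w='a' (idx 1), end of input -> output (1, '')


Encoded: [(0, 'a'), (1, 'c'), (1, 'a'), (2, 'c'), (1, '')]


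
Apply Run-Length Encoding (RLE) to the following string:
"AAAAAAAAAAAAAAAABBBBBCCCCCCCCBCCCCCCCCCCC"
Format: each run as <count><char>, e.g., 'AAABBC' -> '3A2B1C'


Scanning runs left to right:
  i=0: run of 'A' x 16 -> '16A'
  i=16: run of 'B' x 5 -> '5B'
  i=21: run of 'C' x 8 -> '8C'
  i=29: run of 'B' x 1 -> '1B'
  i=30: run of 'C' x 11 -> '11C'

RLE = 16A5B8C1B11C


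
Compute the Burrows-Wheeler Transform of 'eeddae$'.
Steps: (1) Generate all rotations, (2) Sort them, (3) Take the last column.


Rotations (sorted):
  0: $eeddae -> last char: e
  1: ae$eedd -> last char: d
  2: dae$eed -> last char: d
  3: ddae$ee -> last char: e
  4: e$eedda -> last char: a
  5: eddae$e -> last char: e
  6: eeddae$ -> last char: $


BWT = eddeae$


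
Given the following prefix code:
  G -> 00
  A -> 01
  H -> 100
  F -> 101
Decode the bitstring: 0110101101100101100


Decoding step by step:
Bits 01 -> A
Bits 101 -> F
Bits 01 -> A
Bits 101 -> F
Bits 100 -> H
Bits 101 -> F
Bits 100 -> H


Decoded message: AFAFHFH


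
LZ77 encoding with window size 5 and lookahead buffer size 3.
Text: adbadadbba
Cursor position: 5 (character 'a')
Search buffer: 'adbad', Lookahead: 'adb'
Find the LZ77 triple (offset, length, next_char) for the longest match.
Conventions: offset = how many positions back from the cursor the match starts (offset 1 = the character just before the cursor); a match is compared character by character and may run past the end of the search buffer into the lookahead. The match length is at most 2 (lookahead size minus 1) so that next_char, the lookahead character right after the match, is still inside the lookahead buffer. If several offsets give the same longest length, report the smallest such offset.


Try each offset into the search buffer:
  offset=1 (pos 4, char 'd'): match length 0
  offset=2 (pos 3, char 'a'): match length 2
  offset=3 (pos 2, char 'b'): match length 0
  offset=4 (pos 1, char 'd'): match length 0
  offset=5 (pos 0, char 'a'): match length 2
Longest match has length 2, found at offsets 2, 5; take the smallest, offset 2.
next_char = character at position 5 + 2 = 7 -> 'b'

Best match: offset=2, length=2 (matching 'ad' starting at position 3)
LZ77 triple: (2, 2, 'b')


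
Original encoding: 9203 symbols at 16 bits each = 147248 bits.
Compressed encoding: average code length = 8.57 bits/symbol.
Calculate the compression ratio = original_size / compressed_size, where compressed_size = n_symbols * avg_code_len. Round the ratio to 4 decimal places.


original_size = n_symbols * orig_bits = 9203 * 16 = 147248 bits
compressed_size = n_symbols * avg_code_len = 9203 * 8.57 = 78869.71 bits
ratio = original_size / compressed_size = 147248 / 78869.71 = 1.867

Compression ratio = 1.867


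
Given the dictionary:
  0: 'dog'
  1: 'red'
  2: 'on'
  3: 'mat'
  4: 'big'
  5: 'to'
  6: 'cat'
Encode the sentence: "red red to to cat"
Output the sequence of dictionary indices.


Look up each word in the dictionary:
  'red' -> 1
  'red' -> 1
  'to' -> 5
  'to' -> 5
  'cat' -> 6

Encoded: [1, 1, 5, 5, 6]


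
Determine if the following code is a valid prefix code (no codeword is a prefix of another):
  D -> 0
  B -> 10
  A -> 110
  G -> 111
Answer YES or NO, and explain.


Checking each pair (does one codeword prefix another?):
  D='0' vs B='10': no prefix
  D='0' vs A='110': no prefix
  D='0' vs G='111': no prefix
  B='10' vs D='0': no prefix
  B='10' vs A='110': no prefix
  B='10' vs G='111': no prefix
  A='110' vs D='0': no prefix
  A='110' vs B='10': no prefix
  A='110' vs G='111': no prefix
  G='111' vs D='0': no prefix
  G='111' vs B='10': no prefix
  G='111' vs A='110': no prefix
No violation found over all pairs.

YES -- this is a valid prefix code. No codeword is a prefix of any other codeword.


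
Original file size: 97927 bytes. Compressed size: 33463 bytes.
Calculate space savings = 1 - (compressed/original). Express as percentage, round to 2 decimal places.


ratio = compressed/original = 33463/97927 = 0.341714
savings = 1 - ratio = 1 - 0.341714 = 0.658286
as a percentage: 0.658286 * 100 = 65.83%

Space savings = 1 - 33463/97927 = 65.83%


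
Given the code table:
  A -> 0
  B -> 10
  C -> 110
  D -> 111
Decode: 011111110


Decoding:
0 -> A
111 -> D
111 -> D
10 -> B


Result: ADDB


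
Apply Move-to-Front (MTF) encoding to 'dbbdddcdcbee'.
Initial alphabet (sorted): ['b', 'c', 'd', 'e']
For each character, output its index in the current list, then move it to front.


MTF encoding:
'd': index 2 in ['b', 'c', 'd', 'e'] -> ['d', 'b', 'c', 'e']
'b': index 1 in ['d', 'b', 'c', 'e'] -> ['b', 'd', 'c', 'e']
'b': index 0 in ['b', 'd', 'c', 'e'] -> ['b', 'd', 'c', 'e']
'd': index 1 in ['b', 'd', 'c', 'e'] -> ['d', 'b', 'c', 'e']
'd': index 0 in ['d', 'b', 'c', 'e'] -> ['d', 'b', 'c', 'e']
'd': index 0 in ['d', 'b', 'c', 'e'] -> ['d', 'b', 'c', 'e']
'c': index 2 in ['d', 'b', 'c', 'e'] -> ['c', 'd', 'b', 'e']
'd': index 1 in ['c', 'd', 'b', 'e'] -> ['d', 'c', 'b', 'e']
'c': index 1 in ['d', 'c', 'b', 'e'] -> ['c', 'd', 'b', 'e']
'b': index 2 in ['c', 'd', 'b', 'e'] -> ['b', 'c', 'd', 'e']
'e': index 3 in ['b', 'c', 'd', 'e'] -> ['e', 'b', 'c', 'd']
'e': index 0 in ['e', 'b', 'c', 'd'] -> ['e', 'b', 'c', 'd']


Output: [2, 1, 0, 1, 0, 0, 2, 1, 1, 2, 3, 0]


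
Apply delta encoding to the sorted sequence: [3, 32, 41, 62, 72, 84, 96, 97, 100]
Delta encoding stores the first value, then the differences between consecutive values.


First value: 3
Deltas:
  32 - 3 = 29
  41 - 32 = 9
  62 - 41 = 21
  72 - 62 = 10
  84 - 72 = 12
  96 - 84 = 12
  97 - 96 = 1
  100 - 97 = 3


Delta encoded: [3, 29, 9, 21, 10, 12, 12, 1, 3]


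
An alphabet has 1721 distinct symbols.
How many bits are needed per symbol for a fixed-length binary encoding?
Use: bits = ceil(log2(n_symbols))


log2(1721) = 10.749
Bracket: 2^10 = 1024 < 1721 <= 2^11 = 2048
So ceil(log2(1721)) = 11

bits = ceil(log2(1721)) = ceil(10.749) = 11 bits


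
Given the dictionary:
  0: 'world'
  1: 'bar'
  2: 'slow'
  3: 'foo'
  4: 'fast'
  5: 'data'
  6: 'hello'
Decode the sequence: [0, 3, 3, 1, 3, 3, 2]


Look up each index in the dictionary:
  0 -> 'world'
  3 -> 'foo'
  3 -> 'foo'
  1 -> 'bar'
  3 -> 'foo'
  3 -> 'foo'
  2 -> 'slow'

Decoded: "world foo foo bar foo foo slow"


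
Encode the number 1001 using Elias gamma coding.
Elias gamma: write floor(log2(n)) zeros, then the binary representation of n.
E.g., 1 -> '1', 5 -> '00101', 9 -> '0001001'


num_bits = floor(log2(1001)) + 1 = 10
leading_zeros = num_bits - 1 = 9
binary(1001) = 1111101001

Elias gamma(1001) = '000000000' + '1111101001' = 0000000001111101001 (19 bits)


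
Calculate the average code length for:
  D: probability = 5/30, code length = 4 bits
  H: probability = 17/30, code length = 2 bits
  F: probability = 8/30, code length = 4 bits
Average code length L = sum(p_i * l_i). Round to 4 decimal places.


Weighted contributions p_i * l_i:
  D: (5/30) * 4 = 20/30
  H: (17/30) * 2 = 34/30
  F: (8/30) * 4 = 32/30
Sum = (20 + 34 + 32)/30 = 86/30

L = 86/30 = 2.8667 bits/symbol


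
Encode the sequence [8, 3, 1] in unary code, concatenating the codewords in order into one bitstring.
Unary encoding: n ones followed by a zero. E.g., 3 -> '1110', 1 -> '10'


Encode each number as n ones followed by a terminating 0:
  8 -> 111111110 (9 bits)
  3 -> 1110 (4 bits)
  1 -> 10 (2 bits)
Total length = 9 + 4 + 2 = 15 bits.

Unary([8, 3, 1]) = 111111110111010 (15 bits)


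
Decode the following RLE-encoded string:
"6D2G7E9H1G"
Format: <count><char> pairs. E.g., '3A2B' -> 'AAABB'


Expanding each <count><char> pair:
  6D -> 'DDDDDD'
  2G -> 'GG'
  7E -> 'EEEEEEE'
  9H -> 'HHHHHHHHH'
  1G -> 'G'

Decoded = DDDDDDGGEEEEEEEHHHHHHHHHG


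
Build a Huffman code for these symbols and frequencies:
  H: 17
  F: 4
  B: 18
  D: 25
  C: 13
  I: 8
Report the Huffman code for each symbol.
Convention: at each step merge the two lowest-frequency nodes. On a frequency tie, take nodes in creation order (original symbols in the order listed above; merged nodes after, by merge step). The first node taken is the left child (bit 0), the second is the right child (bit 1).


Huffman tree construction:
Step 1: Merge F(4) + I(8) = 12
Step 2: Merge (F+I)(12) + C(13) = 25
Step 3: Merge H(17) + B(18) = 35
Step 4: Merge D(25) + ((F+I)+C)(25) = 50
Step 5: Merge (H+B)(35) + (D+((F+I)+C))(50) = 85
Read each symbol's code off the tree from the root (left child = 0, right child = 1).

Codes:
  H: 00 (length 2)
  F: 1100 (length 4)
  B: 01 (length 2)
  D: 10 (length 2)
  C: 111 (length 3)
  I: 1101 (length 4)
Average code length: 207/85 = 2.4353 bits/symbol


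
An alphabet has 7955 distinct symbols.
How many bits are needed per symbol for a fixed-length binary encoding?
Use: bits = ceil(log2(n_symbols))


log2(7955) = 12.9576
Bracket: 2^12 = 4096 < 7955 <= 2^13 = 8192
So ceil(log2(7955)) = 13

bits = ceil(log2(7955)) = ceil(12.9576) = 13 bits


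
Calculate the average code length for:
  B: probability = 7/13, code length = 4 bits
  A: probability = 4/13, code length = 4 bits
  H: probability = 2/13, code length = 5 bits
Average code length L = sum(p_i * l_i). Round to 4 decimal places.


Weighted contributions p_i * l_i:
  B: (7/13) * 4 = 28/13
  A: (4/13) * 4 = 16/13
  H: (2/13) * 5 = 10/13
Sum = (28 + 16 + 10)/13 = 54/13

L = 54/13 = 4.1538 bits/symbol


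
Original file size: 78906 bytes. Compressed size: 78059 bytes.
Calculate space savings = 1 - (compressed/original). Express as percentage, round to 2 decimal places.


ratio = compressed/original = 78059/78906 = 0.989266
savings = 1 - ratio = 1 - 0.989266 = 0.010734
as a percentage: 0.010734 * 100 = 1.07%

Space savings = 1 - 78059/78906 = 1.07%


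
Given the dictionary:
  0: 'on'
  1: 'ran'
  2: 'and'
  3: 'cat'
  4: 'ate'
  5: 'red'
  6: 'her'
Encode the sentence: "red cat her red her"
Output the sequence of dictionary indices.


Look up each word in the dictionary:
  'red' -> 5
  'cat' -> 3
  'her' -> 6
  'red' -> 5
  'her' -> 6

Encoded: [5, 3, 6, 5, 6]


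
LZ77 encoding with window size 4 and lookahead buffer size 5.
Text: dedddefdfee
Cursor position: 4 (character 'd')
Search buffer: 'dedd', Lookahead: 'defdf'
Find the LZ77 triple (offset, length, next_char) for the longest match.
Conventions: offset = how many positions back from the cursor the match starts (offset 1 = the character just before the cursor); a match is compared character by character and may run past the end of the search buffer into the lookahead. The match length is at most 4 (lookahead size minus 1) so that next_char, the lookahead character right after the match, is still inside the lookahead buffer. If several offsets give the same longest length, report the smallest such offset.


Try each offset into the search buffer:
  offset=1 (pos 3, char 'd'): match length 1
  offset=2 (pos 2, char 'd'): match length 1
  offset=3 (pos 1, char 'e'): match length 0
  offset=4 (pos 0, char 'd'): match length 2
Longest match has length 2 at offset 4.
next_char = character at position 4 + 2 = 6 -> 'f'

Best match: offset=4, length=2 (matching 'de' starting at position 0)
LZ77 triple: (4, 2, 'f')


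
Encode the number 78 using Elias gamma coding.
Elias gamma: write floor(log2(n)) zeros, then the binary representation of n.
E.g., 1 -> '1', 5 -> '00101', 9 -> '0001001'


num_bits = floor(log2(78)) + 1 = 7
leading_zeros = num_bits - 1 = 6
binary(78) = 1001110

Elias gamma(78) = '000000' + '1001110' = 0000001001110 (13 bits)


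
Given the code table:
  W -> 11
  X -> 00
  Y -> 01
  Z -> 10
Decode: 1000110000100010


Decoding:
10 -> Z
00 -> X
11 -> W
00 -> X
00 -> X
10 -> Z
00 -> X
10 -> Z


Result: ZXWXXZXZ


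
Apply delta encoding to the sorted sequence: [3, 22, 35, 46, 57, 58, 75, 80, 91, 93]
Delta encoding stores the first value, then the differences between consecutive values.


First value: 3
Deltas:
  22 - 3 = 19
  35 - 22 = 13
  46 - 35 = 11
  57 - 46 = 11
  58 - 57 = 1
  75 - 58 = 17
  80 - 75 = 5
  91 - 80 = 11
  93 - 91 = 2


Delta encoded: [3, 19, 13, 11, 11, 1, 17, 5, 11, 2]


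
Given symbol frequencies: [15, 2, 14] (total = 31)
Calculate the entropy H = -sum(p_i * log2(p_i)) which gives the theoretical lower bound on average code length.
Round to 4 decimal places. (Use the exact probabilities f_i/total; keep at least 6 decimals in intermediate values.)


Per-symbol terms -p_i * log2(p_i) with p_i = f_i/31:
  p = 15/31 = 0.483871: log2(p) = -1.047306, -p*log2(p) = 0.506761
  p = 2/31 = 0.064516: log2(p) = -3.954196, -p*log2(p) = 0.255109
  p = 14/31 = 0.451613: log2(p) = -1.146841, -p*log2(p) = 0.517928
H = 0.506761 + 0.255109 + 0.517928 = 1.279798

H = 1.2798 bits/symbol


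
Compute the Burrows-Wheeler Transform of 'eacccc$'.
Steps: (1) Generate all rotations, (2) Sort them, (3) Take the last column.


Rotations (sorted):
  0: $eacccc -> last char: c
  1: acccc$e -> last char: e
  2: c$eaccc -> last char: c
  3: cc$eacc -> last char: c
  4: ccc$eac -> last char: c
  5: cccc$ea -> last char: a
  6: eacccc$ -> last char: $


BWT = ceccca$


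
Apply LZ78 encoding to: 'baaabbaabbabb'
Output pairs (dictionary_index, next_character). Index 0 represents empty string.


LZ78 encoding steps:
Dictionary: {0: ''}
Step 1: w='' (idx 0), next='b' -> output (0, 'b'), add 'b' as idx 1
Step 2: w='' (idx 0), next='a' -> output (0, 'a'), add 'a' as idx 2
Step 3: w='a' (idx 2), next='a' -> output (2, 'a'), add 'aa' as idx 3
Step 4: w='b' (idx 1), next='b' -> output (1, 'b'), add 'bb' as idx 4
Step 5: w='aa' (idx 3), next='b' -> output (3, 'b'), add 'aab' as idx 5
Step 6: w='b' (idx 1), next='a' -> output (1, 'a'), add 'ba' as idx 6
Step 7: w='bb' (idx 4), end of input -> output (4, '')


Encoded: [(0, 'b'), (0, 'a'), (2, 'a'), (1, 'b'), (3, 'b'), (1, 'a'), (4, '')]


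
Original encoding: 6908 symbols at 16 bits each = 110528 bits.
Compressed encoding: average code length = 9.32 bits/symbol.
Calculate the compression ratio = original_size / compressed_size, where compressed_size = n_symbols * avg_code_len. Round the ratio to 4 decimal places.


original_size = n_symbols * orig_bits = 6908 * 16 = 110528 bits
compressed_size = n_symbols * avg_code_len = 6908 * 9.32 = 64382.56 bits
ratio = original_size / compressed_size = 110528 / 64382.56 = 1.7167

Compression ratio = 1.7167


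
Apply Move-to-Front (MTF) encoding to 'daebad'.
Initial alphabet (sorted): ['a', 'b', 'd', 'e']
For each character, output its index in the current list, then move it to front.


MTF encoding:
'd': index 2 in ['a', 'b', 'd', 'e'] -> ['d', 'a', 'b', 'e']
'a': index 1 in ['d', 'a', 'b', 'e'] -> ['a', 'd', 'b', 'e']
'e': index 3 in ['a', 'd', 'b', 'e'] -> ['e', 'a', 'd', 'b']
'b': index 3 in ['e', 'a', 'd', 'b'] -> ['b', 'e', 'a', 'd']
'a': index 2 in ['b', 'e', 'a', 'd'] -> ['a', 'b', 'e', 'd']
'd': index 3 in ['a', 'b', 'e', 'd'] -> ['d', 'a', 'b', 'e']


Output: [2, 1, 3, 3, 2, 3]


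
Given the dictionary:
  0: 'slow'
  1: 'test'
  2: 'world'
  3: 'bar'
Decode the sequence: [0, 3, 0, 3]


Look up each index in the dictionary:
  0 -> 'slow'
  3 -> 'bar'
  0 -> 'slow'
  3 -> 'bar'

Decoded: "slow bar slow bar"


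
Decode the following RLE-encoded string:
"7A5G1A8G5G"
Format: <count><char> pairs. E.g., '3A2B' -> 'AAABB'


Expanding each <count><char> pair:
  7A -> 'AAAAAAA'
  5G -> 'GGGGG'
  1A -> 'A'
  8G -> 'GGGGGGGG'
  5G -> 'GGGGG'

Decoded = AAAAAAAGGGGGAGGGGGGGGGGGGG


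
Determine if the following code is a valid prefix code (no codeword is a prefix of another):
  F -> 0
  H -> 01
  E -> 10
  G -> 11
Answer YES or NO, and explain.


Checking each pair (does one codeword prefix another?):
  F='0' vs H='01': prefix -- VIOLATION

NO -- this is NOT a valid prefix code. F (0) is a prefix of H (01).


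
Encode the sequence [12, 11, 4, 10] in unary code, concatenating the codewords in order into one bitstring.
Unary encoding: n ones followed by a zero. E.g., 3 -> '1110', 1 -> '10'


Encode each number as n ones followed by a terminating 0:
  12 -> 1111111111110 (13 bits)
  11 -> 111111111110 (12 bits)
  4 -> 11110 (5 bits)
  10 -> 11111111110 (11 bits)
Total length = 13 + 12 + 5 + 11 = 41 bits.

Unary([12, 11, 4, 10]) = 11111111111101111111111101111011111111110 (41 bits)


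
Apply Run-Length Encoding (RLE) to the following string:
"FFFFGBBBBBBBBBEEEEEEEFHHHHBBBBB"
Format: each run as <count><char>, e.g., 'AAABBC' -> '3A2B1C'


Scanning runs left to right:
  i=0: run of 'F' x 4 -> '4F'
  i=4: run of 'G' x 1 -> '1G'
  i=5: run of 'B' x 9 -> '9B'
  i=14: run of 'E' x 7 -> '7E'
  i=21: run of 'F' x 1 -> '1F'
  i=22: run of 'H' x 4 -> '4H'
  i=26: run of 'B' x 5 -> '5B'

RLE = 4F1G9B7E1F4H5B


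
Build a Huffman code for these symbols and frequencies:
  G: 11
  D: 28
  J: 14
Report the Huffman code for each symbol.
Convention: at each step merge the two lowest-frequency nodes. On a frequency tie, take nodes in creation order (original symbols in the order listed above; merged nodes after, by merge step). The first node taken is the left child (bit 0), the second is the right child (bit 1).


Huffman tree construction:
Step 1: Merge G(11) + J(14) = 25
Step 2: Merge (G+J)(25) + D(28) = 53
Read each symbol's code off the tree from the root (left child = 0, right child = 1).

Codes:
  G: 00 (length 2)
  D: 1 (length 1)
  J: 01 (length 2)
Average code length: 78/53 = 1.4717 bits/symbol


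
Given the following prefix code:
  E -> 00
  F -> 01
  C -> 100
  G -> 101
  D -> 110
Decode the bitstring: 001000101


Decoding step by step:
Bits 00 -> E
Bits 100 -> C
Bits 01 -> F
Bits 01 -> F


Decoded message: ECFF


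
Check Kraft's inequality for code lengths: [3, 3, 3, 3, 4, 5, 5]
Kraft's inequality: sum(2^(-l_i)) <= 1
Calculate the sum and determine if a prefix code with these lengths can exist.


Sum = 2^(-3) + 2^(-3) + 2^(-3) + 2^(-3) + 2^(-4) + 2^(-5) + 2^(-5)
    = 0.125 + 0.125 + 0.125 + 0.125 + 0.0625 + 0.03125 + 0.03125
    = 20/32 = 0.625
Since 0.625 <= 1, Kraft's inequality IS satisfied.
A prefix code with these lengths CAN exist.

Kraft sum = 0.625. Satisfied.


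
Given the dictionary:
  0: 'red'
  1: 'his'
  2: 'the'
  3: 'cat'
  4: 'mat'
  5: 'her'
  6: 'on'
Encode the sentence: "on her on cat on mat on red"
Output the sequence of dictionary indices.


Look up each word in the dictionary:
  'on' -> 6
  'her' -> 5
  'on' -> 6
  'cat' -> 3
  'on' -> 6
  'mat' -> 4
  'on' -> 6
  'red' -> 0

Encoded: [6, 5, 6, 3, 6, 4, 6, 0]


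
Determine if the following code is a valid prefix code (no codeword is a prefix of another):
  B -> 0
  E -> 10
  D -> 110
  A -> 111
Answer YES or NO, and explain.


Checking each pair (does one codeword prefix another?):
  B='0' vs E='10': no prefix
  B='0' vs D='110': no prefix
  B='0' vs A='111': no prefix
  E='10' vs B='0': no prefix
  E='10' vs D='110': no prefix
  E='10' vs A='111': no prefix
  D='110' vs B='0': no prefix
  D='110' vs E='10': no prefix
  D='110' vs A='111': no prefix
  A='111' vs B='0': no prefix
  A='111' vs E='10': no prefix
  A='111' vs D='110': no prefix
No violation found over all pairs.

YES -- this is a valid prefix code. No codeword is a prefix of any other codeword.


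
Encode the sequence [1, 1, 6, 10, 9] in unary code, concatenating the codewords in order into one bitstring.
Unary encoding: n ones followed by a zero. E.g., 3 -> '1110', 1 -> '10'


Encode each number as n ones followed by a terminating 0:
  1 -> 10 (2 bits)
  1 -> 10 (2 bits)
  6 -> 1111110 (7 bits)
  10 -> 11111111110 (11 bits)
  9 -> 1111111110 (10 bits)
Total length = 2 + 2 + 7 + 11 + 10 = 32 bits.

Unary([1, 1, 6, 10, 9]) = 10101111110111111111101111111110 (32 bits)


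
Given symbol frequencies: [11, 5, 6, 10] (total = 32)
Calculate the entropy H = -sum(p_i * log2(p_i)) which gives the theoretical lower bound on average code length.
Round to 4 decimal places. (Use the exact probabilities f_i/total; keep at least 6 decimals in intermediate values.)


Per-symbol terms -p_i * log2(p_i) with p_i = f_i/32:
  p = 11/32 = 0.343750: log2(p) = -1.540568, -p*log2(p) = 0.529570
  p = 5/32 = 0.156250: log2(p) = -2.678072, -p*log2(p) = 0.418449
  p = 6/32 = 0.187500: log2(p) = -2.415037, -p*log2(p) = 0.452820
  p = 10/32 = 0.312500: log2(p) = -1.678072, -p*log2(p) = 0.524397
H = 0.529570 + 0.418449 + 0.452820 + 0.524397 = 1.925236

H = 1.9252 bits/symbol


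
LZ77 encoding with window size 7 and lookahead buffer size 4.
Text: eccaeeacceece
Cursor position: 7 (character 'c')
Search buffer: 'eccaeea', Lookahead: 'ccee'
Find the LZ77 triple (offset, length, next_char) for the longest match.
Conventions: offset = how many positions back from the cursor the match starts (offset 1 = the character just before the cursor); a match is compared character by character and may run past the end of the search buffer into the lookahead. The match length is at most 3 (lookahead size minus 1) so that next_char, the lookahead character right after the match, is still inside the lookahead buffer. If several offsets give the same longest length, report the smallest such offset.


Try each offset into the search buffer:
  offset=1 (pos 6, char 'a'): match length 0
  offset=2 (pos 5, char 'e'): match length 0
  offset=3 (pos 4, char 'e'): match length 0
  offset=4 (pos 3, char 'a'): match length 0
  offset=5 (pos 2, char 'c'): match length 1
  offset=6 (pos 1, char 'c'): match length 2
  offset=7 (pos 0, char 'e'): match length 0
Longest match has length 2 at offset 6.
next_char = character at position 7 + 2 = 9 -> 'e'

Best match: offset=6, length=2 (matching 'cc' starting at position 1)
LZ77 triple: (6, 2, 'e')


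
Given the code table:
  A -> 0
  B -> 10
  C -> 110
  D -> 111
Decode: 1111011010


Decoding:
111 -> D
10 -> B
110 -> C
10 -> B


Result: DBCB


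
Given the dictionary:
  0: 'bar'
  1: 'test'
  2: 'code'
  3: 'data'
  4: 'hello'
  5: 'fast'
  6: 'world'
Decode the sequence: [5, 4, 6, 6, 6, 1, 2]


Look up each index in the dictionary:
  5 -> 'fast'
  4 -> 'hello'
  6 -> 'world'
  6 -> 'world'
  6 -> 'world'
  1 -> 'test'
  2 -> 'code'

Decoded: "fast hello world world world test code"


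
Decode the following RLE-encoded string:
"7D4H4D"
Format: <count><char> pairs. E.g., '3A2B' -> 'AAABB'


Expanding each <count><char> pair:
  7D -> 'DDDDDDD'
  4H -> 'HHHH'
  4D -> 'DDDD'

Decoded = DDDDDDDHHHHDDDD


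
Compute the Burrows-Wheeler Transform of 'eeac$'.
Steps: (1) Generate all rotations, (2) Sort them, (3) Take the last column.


Rotations (sorted):
  0: $eeac -> last char: c
  1: ac$ee -> last char: e
  2: c$eea -> last char: a
  3: eac$e -> last char: e
  4: eeac$ -> last char: $


BWT = ceae$


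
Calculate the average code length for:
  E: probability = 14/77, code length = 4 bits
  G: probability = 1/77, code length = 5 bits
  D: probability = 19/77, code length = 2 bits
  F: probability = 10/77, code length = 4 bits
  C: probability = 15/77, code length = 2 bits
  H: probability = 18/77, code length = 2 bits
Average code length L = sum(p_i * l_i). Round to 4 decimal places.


Weighted contributions p_i * l_i:
  E: (14/77) * 4 = 56/77
  G: (1/77) * 5 = 5/77
  D: (19/77) * 2 = 38/77
  F: (10/77) * 4 = 40/77
  C: (15/77) * 2 = 30/77
  H: (18/77) * 2 = 36/77
Sum = (56 + 5 + 38 + 40 + 30 + 36)/77 = 205/77

L = 205/77 = 2.6623 bits/symbol


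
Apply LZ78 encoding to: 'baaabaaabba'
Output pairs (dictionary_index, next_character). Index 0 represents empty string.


LZ78 encoding steps:
Dictionary: {0: ''}
Step 1: w='' (idx 0), next='b' -> output (0, 'b'), add 'b' as idx 1
Step 2: w='' (idx 0), next='a' -> output (0, 'a'), add 'a' as idx 2
Step 3: w='a' (idx 2), next='a' -> output (2, 'a'), add 'aa' as idx 3
Step 4: w='b' (idx 1), next='a' -> output (1, 'a'), add 'ba' as idx 4
Step 5: w='aa' (idx 3), next='b' -> output (3, 'b'), add 'aab' as idx 5
Step 6: w='ba' (idx 4), end of input -> output (4, '')


Encoded: [(0, 'b'), (0, 'a'), (2, 'a'), (1, 'a'), (3, 'b'), (4, '')]


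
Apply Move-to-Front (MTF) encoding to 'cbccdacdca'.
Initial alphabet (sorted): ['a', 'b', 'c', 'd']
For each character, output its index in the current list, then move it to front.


MTF encoding:
'c': index 2 in ['a', 'b', 'c', 'd'] -> ['c', 'a', 'b', 'd']
'b': index 2 in ['c', 'a', 'b', 'd'] -> ['b', 'c', 'a', 'd']
'c': index 1 in ['b', 'c', 'a', 'd'] -> ['c', 'b', 'a', 'd']
'c': index 0 in ['c', 'b', 'a', 'd'] -> ['c', 'b', 'a', 'd']
'd': index 3 in ['c', 'b', 'a', 'd'] -> ['d', 'c', 'b', 'a']
'a': index 3 in ['d', 'c', 'b', 'a'] -> ['a', 'd', 'c', 'b']
'c': index 2 in ['a', 'd', 'c', 'b'] -> ['c', 'a', 'd', 'b']
'd': index 2 in ['c', 'a', 'd', 'b'] -> ['d', 'c', 'a', 'b']
'c': index 1 in ['d', 'c', 'a', 'b'] -> ['c', 'd', 'a', 'b']
'a': index 2 in ['c', 'd', 'a', 'b'] -> ['a', 'c', 'd', 'b']


Output: [2, 2, 1, 0, 3, 3, 2, 2, 1, 2]


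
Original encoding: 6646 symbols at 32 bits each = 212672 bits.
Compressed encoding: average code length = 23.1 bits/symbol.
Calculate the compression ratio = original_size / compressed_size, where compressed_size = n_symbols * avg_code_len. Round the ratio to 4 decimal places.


original_size = n_symbols * orig_bits = 6646 * 32 = 212672 bits
compressed_size = n_symbols * avg_code_len = 6646 * 23.1 = 153522.6 bits
ratio = original_size / compressed_size = 212672 / 153522.6 = 1.3853

Compression ratio = 1.3853


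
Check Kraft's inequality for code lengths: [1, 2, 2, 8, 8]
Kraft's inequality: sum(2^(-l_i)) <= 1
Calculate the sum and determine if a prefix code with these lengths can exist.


Sum = 2^(-1) + 2^(-2) + 2^(-2) + 2^(-8) + 2^(-8)
    = 0.5 + 0.25 + 0.25 + 0.00390625 + 0.00390625
    = 258/256 = 1.0078125
Since 1.0078125 > 1, Kraft's inequality is NOT satisfied.
A prefix code with these lengths CANNOT exist.

Kraft sum = 1.0078125. Not satisfied.


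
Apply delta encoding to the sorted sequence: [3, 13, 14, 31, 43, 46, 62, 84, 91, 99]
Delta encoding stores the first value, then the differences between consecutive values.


First value: 3
Deltas:
  13 - 3 = 10
  14 - 13 = 1
  31 - 14 = 17
  43 - 31 = 12
  46 - 43 = 3
  62 - 46 = 16
  84 - 62 = 22
  91 - 84 = 7
  99 - 91 = 8


Delta encoded: [3, 10, 1, 17, 12, 3, 16, 22, 7, 8]


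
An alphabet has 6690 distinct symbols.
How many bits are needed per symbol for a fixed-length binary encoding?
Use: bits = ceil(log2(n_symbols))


log2(6690) = 12.7078
Bracket: 2^12 = 4096 < 6690 <= 2^13 = 8192
So ceil(log2(6690)) = 13

bits = ceil(log2(6690)) = ceil(12.7078) = 13 bits


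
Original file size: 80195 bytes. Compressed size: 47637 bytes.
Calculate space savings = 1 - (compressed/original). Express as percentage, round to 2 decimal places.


ratio = compressed/original = 47637/80195 = 0.594015
savings = 1 - ratio = 1 - 0.594015 = 0.405985
as a percentage: 0.405985 * 100 = 40.6%

Space savings = 1 - 47637/80195 = 40.6%


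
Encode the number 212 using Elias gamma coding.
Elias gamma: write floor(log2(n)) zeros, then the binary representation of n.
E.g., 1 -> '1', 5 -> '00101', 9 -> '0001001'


num_bits = floor(log2(212)) + 1 = 8
leading_zeros = num_bits - 1 = 7
binary(212) = 11010100

Elias gamma(212) = '0000000' + '11010100' = 000000011010100 (15 bits)


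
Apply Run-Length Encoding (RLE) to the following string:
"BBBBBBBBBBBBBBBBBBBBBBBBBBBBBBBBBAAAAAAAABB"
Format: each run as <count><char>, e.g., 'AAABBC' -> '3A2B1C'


Scanning runs left to right:
  i=0: run of 'B' x 33 -> '33B'
  i=33: run of 'A' x 8 -> '8A'
  i=41: run of 'B' x 2 -> '2B'

RLE = 33B8A2B


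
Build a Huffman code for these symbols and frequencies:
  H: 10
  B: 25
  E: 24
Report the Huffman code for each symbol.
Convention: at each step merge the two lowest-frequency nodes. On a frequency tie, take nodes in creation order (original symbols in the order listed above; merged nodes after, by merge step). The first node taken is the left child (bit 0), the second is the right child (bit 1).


Huffman tree construction:
Step 1: Merge H(10) + E(24) = 34
Step 2: Merge B(25) + (H+E)(34) = 59
Read each symbol's code off the tree from the root (left child = 0, right child = 1).

Codes:
  H: 10 (length 2)
  B: 0 (length 1)
  E: 11 (length 2)
Average code length: 93/59 = 1.5763 bits/symbol
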